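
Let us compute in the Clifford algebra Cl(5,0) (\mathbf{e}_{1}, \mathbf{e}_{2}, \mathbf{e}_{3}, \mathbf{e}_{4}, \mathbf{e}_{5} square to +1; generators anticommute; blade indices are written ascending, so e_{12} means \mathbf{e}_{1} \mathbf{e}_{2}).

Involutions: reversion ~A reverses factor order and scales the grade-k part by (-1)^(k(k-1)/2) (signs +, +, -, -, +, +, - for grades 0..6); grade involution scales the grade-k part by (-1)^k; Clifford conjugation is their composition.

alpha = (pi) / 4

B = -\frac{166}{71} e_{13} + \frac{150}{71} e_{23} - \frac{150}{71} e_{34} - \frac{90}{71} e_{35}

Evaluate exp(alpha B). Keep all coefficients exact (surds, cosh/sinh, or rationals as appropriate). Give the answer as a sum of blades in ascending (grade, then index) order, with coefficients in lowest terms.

B^2 term by term: the squares give (-\frac{166}{71})^2*(e_{13})^2 + (\frac{150}{71})^2*(e_{23})^2 + (-\frac{150}{71})^2*(e_{34})^2 + (-\frac{90}{71})^2*(e_{35})^2 = \frac{27556}{5041}*(-1) + \frac{22500}{5041}*(-1) + \frac{22500}{5041}*(-1) + \frac{8100}{5041}*(-1) = -16 (each basis 2-blade squares to minus the product of its generators' squares); cross terms between blades sharing an index anticommute and cancel. So B^2 = -16.
B^2 = -16 — a negative square means the series sums to a rotation: l = 4, alpha*l = \pi, so exp(alpha B) = cos(\pi) + (sin(\pi)/4)*B = -1 + (0)*B.
Answer: -1


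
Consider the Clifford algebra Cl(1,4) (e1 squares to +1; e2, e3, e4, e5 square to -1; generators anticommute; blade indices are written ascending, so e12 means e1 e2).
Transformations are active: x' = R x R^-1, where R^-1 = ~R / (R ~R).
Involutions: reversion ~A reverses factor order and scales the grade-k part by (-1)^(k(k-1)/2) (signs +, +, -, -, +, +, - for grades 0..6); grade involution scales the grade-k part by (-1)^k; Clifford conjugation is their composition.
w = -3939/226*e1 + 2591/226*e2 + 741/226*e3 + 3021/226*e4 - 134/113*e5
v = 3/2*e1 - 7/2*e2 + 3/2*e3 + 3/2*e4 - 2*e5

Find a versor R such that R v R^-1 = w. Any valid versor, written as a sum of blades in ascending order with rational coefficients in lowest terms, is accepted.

Since q(v) = q(w) = -37/2, the sum R = v + w = -1800/113*e1 + 900/113*e2 + 540/113*e3 + 1680/113*e4 - 360/113*e5 does the job whenever invertible.
Answer: -1800/113*e1 + 900/113*e2 + 540/113*e3 + 1680/113*e4 - 360/113*e5


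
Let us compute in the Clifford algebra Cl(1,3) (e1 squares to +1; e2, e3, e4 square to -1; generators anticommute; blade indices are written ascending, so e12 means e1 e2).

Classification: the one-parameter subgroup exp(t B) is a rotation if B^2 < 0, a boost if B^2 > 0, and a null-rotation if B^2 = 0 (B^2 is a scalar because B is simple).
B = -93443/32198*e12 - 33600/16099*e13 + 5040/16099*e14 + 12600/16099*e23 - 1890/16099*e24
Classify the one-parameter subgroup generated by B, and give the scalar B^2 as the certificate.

B^2 term by term: the squares give (-93443/32198)^2*(e12)^2 + (-33600/16099)^2*(e13)^2 + (5040/16099)^2*(e14)^2 + (12600/16099)^2*(e23)^2 + (-1890/16099)^2*(e24)^2 = 8731594249/1036711204*(+1) + 1128960000/259177801*(+1) + 25401600/259177801*(+1) + 158760000/259177801*(-1) + 3572100/259177801*(-1) = 49/4 (each basis 2-blade squares to minus the product of its generators' squares); cross terms between blades sharing an index anticommute and cancel; the commuting (index-disjoint) pairs give grade-4 terms 2*c*c'*(blade product), which cancel blade by blade — e1234: -127008000/259177801 + 127008000/259177801 = 0 — confirming B is simple. So B^2 = 49/4.
Answer: boost, certificate B^2 = 49/4. The class reads off the invariant scalar 49/4 directly.


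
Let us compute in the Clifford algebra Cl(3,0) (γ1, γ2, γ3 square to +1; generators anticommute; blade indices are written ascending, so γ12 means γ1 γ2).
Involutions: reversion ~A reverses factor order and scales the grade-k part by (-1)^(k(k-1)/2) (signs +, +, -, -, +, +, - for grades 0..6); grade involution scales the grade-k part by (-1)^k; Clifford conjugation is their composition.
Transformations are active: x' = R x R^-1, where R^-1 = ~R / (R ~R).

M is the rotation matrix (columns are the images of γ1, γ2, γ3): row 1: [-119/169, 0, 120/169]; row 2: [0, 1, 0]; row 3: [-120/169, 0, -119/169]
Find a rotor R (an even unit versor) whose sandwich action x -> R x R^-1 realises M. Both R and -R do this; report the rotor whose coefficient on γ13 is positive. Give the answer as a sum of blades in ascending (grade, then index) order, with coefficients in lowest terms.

Method: write R = a + b12*γ12 + b13*γ13 + b23*γ23 with a^2 + b12^2 + b13^2 + b23^2 = 1 (so R^-1 = ~R). Expanding the columns R e_j ~R gives tr M = 4a^2 - 1 and, from the antisymmetric part, M21 - M12 = -4a*b12, M13 - M31 = 4a*b13, M32 - M23 = -4a*b23.
Here tr M = -69/169, so a^2 = (1 + tr M)/4 = 25/169 and a = ±5/13. Taking a = 5/13: M21 - M12 = 0, M13 - M31 = 240/169, M32 - M23 = 0, giving b12 = 0, b13 = 12/13, b23 = 0, i.e. R = 5/13 + 12/13*γ13.
Its γ13 coefficient is already positive.
Answer: 5/13 + 12/13*γ13. Key observation: the double cover Spin(3) -> SO(3) sends R and -R to the same matrix (trace -69/169 here), so the stated sign of the γ13 coefficient is what selects one sheet.


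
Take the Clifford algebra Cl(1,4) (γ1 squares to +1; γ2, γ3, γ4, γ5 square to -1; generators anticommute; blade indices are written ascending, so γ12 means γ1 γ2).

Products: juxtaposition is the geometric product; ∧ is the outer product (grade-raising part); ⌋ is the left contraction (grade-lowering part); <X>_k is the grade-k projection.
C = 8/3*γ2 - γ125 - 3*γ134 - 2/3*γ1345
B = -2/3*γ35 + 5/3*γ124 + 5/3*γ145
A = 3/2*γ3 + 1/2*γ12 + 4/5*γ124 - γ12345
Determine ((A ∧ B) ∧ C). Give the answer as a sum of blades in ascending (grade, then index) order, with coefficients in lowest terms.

step 1: 5/2*γ1234 - 1/3*γ1235 - 5/2*γ1345 + 8/15*γ12345
step 2: 20/3*γ12345
Answer: 20/3*γ12345


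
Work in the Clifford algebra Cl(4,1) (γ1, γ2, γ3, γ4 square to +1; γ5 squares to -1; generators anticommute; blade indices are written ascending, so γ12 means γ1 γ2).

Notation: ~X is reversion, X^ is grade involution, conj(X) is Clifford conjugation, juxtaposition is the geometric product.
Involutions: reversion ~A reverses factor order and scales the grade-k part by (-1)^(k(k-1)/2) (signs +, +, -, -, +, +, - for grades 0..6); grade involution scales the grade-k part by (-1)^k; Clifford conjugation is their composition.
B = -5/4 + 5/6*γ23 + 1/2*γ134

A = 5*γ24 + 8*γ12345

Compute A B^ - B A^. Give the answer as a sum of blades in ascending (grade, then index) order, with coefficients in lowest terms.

first term: -25/4*γ24 + 4*γ25 + 25/6*γ34 + 5/2*γ123 - 20/3*γ145 - 10*γ12345
second term: -25/4*γ24 + 4*γ25 - 25/6*γ34 + 5/2*γ123 + 20/3*γ145 + 10*γ12345
Answer: 25/3*γ34 - 40/3*γ145 - 20*γ12345


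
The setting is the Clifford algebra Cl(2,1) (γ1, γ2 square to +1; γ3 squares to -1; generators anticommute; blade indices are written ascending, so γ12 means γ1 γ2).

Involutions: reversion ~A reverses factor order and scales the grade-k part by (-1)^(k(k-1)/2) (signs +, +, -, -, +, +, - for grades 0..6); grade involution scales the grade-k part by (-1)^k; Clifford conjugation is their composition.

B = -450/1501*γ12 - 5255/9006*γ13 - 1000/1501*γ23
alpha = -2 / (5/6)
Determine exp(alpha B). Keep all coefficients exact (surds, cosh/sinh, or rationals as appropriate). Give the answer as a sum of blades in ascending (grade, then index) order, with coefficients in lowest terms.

B^2 term by term: the squares give (-450/1501)^2*(γ12)^2 + (-5255/9006)^2*(γ13)^2 + (-1000/1501)^2*(γ23)^2 = 202500/2253001*(-1) + 27615025/81108036*(+1) + 1000000/2253001*(+1) = 25/36 (each basis 2-blade squares to minus the product of its generators' squares); cross terms between blades sharing an index anticommute and cancel. So B^2 = 25/36.
B^2 = 25/36 — hyperbolic case — the even/odd split gives cosh and sinh: l = 5/6, alpha*l = -2, so exp(alpha B) = cosh(-2) + (sinh(-2)/(5/6))*B = cosh(2) + (-6*sinh(2)/5)*B.
Answer: cosh(2) + 540*sinh(2)/1501*γ12 + 1051*sinh(2)/1501*γ13 + 1200*sinh(2)/1501*γ23


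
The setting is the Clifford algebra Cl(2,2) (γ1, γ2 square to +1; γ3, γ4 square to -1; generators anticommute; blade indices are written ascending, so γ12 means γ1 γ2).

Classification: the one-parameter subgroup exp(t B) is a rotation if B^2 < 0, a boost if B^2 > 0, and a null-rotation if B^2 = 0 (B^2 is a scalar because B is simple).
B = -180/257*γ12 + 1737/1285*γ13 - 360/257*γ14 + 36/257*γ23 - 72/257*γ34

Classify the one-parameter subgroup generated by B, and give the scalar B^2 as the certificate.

B^2 term by term: the squares give (-180/257)^2*(γ12)^2 + (1737/1285)^2*(γ13)^2 + (-360/257)^2*(γ14)^2 + (36/257)^2*(γ23)^2 + (-72/257)^2*(γ34)^2 = 32400/66049*(-1) + 3017169/1651225*(+1) + 129600/66049*(+1) + 1296/66049*(+1) + 5184/66049*(-1) = 81/25 (each basis 2-blade squares to minus the product of its generators' squares); cross terms between blades sharing an index anticommute and cancel; the commuting (index-disjoint) pairs give grade-4 terms 2*c*c'*(blade product), which cancel blade by blade — γ1234: 25920/66049 - 25920/66049 = 0 — confirming B is simple. So B^2 = 81/25.
Answer: boost, certificate B^2 = 81/25. Note: conjugating B changes its blade decomposition but never the scalar B^2 = 81/25, whose sign settles the classification.


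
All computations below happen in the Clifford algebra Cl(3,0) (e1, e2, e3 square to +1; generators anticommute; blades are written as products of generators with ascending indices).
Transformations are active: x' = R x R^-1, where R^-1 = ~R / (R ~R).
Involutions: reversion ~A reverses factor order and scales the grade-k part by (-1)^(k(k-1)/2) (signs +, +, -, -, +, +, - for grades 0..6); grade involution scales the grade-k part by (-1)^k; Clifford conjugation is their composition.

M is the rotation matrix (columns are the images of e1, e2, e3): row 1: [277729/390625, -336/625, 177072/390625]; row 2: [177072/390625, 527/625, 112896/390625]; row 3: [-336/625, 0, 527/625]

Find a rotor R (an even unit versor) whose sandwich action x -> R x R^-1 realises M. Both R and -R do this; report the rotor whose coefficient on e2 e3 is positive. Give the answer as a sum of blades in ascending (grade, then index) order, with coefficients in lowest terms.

Method: write R = a + b12*e1 e2 + b13*e1 e3 + b23*e2 e3 with a^2 + b12^2 + b13^2 + b23^2 = 1 (so R^-1 = ~R). Expanding the columns R e_j ~R gives tr M = 4a^2 - 1 and, from the antisymmetric part, M21 - M12 = -4a*b12, M13 - M31 = 4a*b13, M32 - M23 = -4a*b23.
Here tr M = 936479/390625, so a^2 = (1 + tr M)/4 = 331776/390625 and a = ±576/625. Taking a = 576/625: M21 - M12 = 387072/390625, M13 - M31 = 387072/390625, M32 - M23 = -112896/390625, giving b12 = -168/625, b13 = 168/625, b23 = 49/625, i.e. R = 576/625 - 168/625*e1 e2 + 168/625*e1 e3 + 49/625*e2 e3.
Its e2 e3 coefficient is already positive.
Answer: 576/625 - 168/625*e1 e2 + 168/625*e1 e3 + 49/625*e2 e3. Uniqueness: Spin(3) -> SO(3) maps R and -R to the same rotation of trace 936479/390625; fixing the sign of the e2 e3 coefficient removes the ambiguity.


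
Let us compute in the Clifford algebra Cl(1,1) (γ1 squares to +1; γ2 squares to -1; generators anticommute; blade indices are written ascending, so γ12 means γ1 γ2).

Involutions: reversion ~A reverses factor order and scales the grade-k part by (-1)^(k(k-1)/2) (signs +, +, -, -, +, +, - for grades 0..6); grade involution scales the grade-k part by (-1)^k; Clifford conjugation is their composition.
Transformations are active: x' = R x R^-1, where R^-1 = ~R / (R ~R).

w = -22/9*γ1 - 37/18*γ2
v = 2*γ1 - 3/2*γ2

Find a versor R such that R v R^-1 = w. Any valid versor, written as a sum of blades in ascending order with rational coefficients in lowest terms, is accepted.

Sketch: the shared square 7/4 makes R = v + w = -4/9*γ1 - 32/9*γ2 the natural versor; its sandwich fixes that direction, negates (v - w)/2, and sends v to w.
Answer: -4/9*γ1 - 32/9*γ2


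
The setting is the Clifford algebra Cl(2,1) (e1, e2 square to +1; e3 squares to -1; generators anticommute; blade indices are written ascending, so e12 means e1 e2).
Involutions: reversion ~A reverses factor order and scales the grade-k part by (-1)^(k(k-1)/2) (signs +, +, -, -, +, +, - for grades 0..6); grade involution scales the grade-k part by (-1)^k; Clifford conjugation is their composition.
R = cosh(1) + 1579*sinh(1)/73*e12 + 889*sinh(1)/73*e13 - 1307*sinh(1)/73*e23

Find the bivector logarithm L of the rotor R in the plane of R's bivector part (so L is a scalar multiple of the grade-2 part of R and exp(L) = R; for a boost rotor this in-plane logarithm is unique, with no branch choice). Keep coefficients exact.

The scalar part of R is cosh(1), so cosh pins the rapidity up to sign — the sign comes from the bivector part; dividing that part by sinh of the rapidity yields the plane, and the in-plane L = rapidity * plane is unique because the two sign choices cancel.
Concretely: cosh(rapidity) = cosh(1) gives rapidity = ±1, and since rapidity/sinh(rapidity) is even the sign is immaterial: L = (rapidity/sinh(rapidity)) * <R>_2 = (1/sinh(1)) * <R>_2.
Answer: 1579/73*e12 + 889/73*e13 - 1307/73*e23


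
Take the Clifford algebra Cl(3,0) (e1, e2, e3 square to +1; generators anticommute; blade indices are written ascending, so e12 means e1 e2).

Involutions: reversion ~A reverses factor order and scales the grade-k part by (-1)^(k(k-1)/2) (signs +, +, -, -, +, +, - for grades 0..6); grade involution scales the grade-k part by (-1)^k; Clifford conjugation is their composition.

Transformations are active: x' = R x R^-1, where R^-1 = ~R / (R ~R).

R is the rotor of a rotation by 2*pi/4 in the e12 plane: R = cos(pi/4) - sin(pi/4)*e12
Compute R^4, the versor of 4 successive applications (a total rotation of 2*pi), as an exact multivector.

Half-angle bookkeeping: 4 applications in e12 add up to rotor phase 4*pi/4 = pi, so R^4 = cos(pi) - sin(pi)*e12.
cos(pi) = -1 and sin(pi) = 0, so R^4 = -1. The total rotation 2*pi is 1 full turn, so every vector returns to itself, yet the rotor is -1, on the OTHER sheet of the double cover (an odd number of 2*pi turns).
Answer: -1


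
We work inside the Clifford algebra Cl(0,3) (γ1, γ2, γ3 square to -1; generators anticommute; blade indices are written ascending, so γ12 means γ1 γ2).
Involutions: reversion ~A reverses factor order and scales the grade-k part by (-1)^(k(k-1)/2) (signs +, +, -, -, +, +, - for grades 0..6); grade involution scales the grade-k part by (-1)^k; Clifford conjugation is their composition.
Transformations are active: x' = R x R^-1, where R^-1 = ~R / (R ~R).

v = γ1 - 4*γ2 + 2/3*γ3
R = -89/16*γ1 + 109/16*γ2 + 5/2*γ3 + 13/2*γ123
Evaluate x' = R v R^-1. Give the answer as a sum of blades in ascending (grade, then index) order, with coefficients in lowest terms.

~R = -89/16*γ1 + 109/16*γ2 + 5/2*γ3 - 13/2*γ123, and R ~R = -16109/128, so R^-1 = ~R / (-16109/128).
R v = 1495/48 + 533/48*γ12 - 773/24*γ13 + 193/24*γ23
Answer: 44584/48327*γ1 - 43477/16109*γ2 - 49150/16109*γ3


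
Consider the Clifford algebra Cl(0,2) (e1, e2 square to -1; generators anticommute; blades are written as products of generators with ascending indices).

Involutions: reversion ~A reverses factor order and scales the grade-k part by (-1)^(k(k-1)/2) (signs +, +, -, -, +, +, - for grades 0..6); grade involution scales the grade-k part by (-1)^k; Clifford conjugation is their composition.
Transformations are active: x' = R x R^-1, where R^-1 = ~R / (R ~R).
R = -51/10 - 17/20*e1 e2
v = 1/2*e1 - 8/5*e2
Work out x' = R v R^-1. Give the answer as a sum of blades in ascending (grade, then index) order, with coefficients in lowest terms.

~R = -51/10 + 17/20*e1 e2, and R ~R = 10693/400, so R^-1 = ~R / (10693/400).
R v = -391/100*e1 + 1547/200*e2
Answer: 367/370*e1 - 50/37*e2


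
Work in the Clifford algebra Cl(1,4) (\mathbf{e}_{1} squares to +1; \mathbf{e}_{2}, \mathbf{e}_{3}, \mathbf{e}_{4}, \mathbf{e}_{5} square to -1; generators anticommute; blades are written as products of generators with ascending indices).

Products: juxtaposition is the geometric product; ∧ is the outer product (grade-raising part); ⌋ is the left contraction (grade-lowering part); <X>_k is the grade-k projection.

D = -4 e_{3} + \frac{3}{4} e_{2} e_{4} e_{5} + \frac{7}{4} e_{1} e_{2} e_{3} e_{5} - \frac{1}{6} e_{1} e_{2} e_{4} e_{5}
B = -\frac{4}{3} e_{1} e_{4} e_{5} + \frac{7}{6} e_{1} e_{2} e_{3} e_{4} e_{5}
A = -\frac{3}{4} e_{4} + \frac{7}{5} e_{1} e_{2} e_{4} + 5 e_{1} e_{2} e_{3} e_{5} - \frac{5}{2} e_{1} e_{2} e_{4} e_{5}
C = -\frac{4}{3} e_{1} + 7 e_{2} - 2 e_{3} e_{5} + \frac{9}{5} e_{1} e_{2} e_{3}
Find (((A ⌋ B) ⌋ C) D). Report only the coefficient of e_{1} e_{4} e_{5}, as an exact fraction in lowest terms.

step 1: \frac{35}{12} e_{3} + \frac{35}{6} e_{4} + e_{1} e_{5} + \frac{49}{30} e_{3} e_{5} - \frac{7}{8} e_{1} e_{2} e_{3} e_{5}
step 2: \frac{49}{15} + \frac{35}{6} e_{5} - \frac{21}{4} e_{1} e_{2}
step 3: -\frac{196}{15} e_{3} - \frac{35}{8} e_{2} e_{4} + \frac{679}{48} e_{3} e_{5} + \frac{7}{8} e_{4} e_{5} + \frac{749}{24} e_{1} e_{2} e_{3} - \frac{35}{36} e_{1} e_{2} e_{4} + \frac{63}{16} e_{1} e_{4} e_{5} + \frac{49}{20} e_{2} e_{4} e_{5} + \frac{343}{60} e_{1} e_{2} e_{3} e_{5} - \frac{49}{90} e_{1} e_{2} e_{4} e_{5}
Answer: \frac{63}{16}


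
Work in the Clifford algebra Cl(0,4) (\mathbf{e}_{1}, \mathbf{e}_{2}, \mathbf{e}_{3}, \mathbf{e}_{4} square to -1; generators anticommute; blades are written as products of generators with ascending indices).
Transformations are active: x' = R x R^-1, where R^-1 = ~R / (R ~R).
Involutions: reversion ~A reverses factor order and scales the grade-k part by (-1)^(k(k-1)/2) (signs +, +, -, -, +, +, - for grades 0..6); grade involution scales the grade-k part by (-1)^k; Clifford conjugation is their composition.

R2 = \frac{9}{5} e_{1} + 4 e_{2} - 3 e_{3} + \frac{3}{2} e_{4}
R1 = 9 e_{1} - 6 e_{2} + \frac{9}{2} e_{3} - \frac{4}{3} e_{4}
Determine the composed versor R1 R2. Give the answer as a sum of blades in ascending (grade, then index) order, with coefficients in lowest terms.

Distribute over the terms of R1 (each basis-blade product reordered to ascending indices, repeated generators contracted through their squares):
(9 e_{1}) R2 = -\frac{81}{5} + 36 e_{1} e_{2} - 27 e_{1} e_{3} + \frac{27}{2} e_{1} e_{4}
(-6 e_{2}) R2 = 24 + \frac{54}{5} e_{1} e_{2} + 18 e_{2} e_{3} - 9 e_{2} e_{4}
(\frac{9}{2} e_{3}) R2 = \frac{27}{2} - \frac{81}{10} e_{1} e_{3} - 18 e_{2} e_{3} + \frac{27}{4} e_{3} e_{4}
(-\frac{4}{3} e_{4}) R2 = 2 + \frac{12}{5} e_{1} e_{4} + \frac{16}{3} e_{2} e_{4} - 4 e_{3} e_{4}
Summing the partial products and collecting blades:
Answer: \frac{233}{10} + \frac{234}{5} e_{1} e_{2} - \frac{351}{10} e_{1} e_{3} + \frac{159}{10} e_{1} e_{4} - \frac{11}{3} e_{2} e_{4} + \frac{11}{4} e_{3} e_{4}


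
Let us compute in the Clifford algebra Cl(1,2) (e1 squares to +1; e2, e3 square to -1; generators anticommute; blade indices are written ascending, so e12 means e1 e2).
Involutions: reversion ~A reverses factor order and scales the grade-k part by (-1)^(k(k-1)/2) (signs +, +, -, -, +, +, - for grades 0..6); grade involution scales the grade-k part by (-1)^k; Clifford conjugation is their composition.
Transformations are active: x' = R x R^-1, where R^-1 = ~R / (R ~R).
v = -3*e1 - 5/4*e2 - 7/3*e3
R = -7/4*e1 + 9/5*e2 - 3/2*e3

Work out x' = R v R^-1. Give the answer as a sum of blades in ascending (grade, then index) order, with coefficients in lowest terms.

~R = -7/4*e1 + 9/5*e2 - 3/2*e3, and R ~R = -971/400, so R^-1 = ~R / (-971/400).
R v = 4 + 607/80*e12 - 5/12*e13 - 243/40*e23
Answer: 8513/971*e1 - 18185/3884*e2 + 21197/2913*e3


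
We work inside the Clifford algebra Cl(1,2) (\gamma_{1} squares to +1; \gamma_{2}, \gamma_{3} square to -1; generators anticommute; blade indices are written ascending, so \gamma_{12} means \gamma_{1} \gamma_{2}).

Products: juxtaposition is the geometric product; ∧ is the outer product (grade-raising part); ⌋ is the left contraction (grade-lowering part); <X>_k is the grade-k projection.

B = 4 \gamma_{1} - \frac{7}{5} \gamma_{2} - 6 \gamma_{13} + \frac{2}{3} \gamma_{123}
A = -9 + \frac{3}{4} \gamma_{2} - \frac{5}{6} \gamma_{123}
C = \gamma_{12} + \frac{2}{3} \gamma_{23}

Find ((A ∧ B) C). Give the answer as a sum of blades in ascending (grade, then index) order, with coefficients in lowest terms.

step 1: -36 \gamma_{1} + \frac{63}{5} \gamma_{2} - 3 \gamma_{12} + 54 \gamma_{13} - \frac{3}{2} \gamma_{123}
step 2: -3 + \frac{68}{5} \gamma_{1} - 36 \gamma_{2} - \frac{99}{10} \gamma_{3} + 36 \gamma_{12} + 2 \gamma_{13} + 54 \gamma_{23} - 24 \gamma_{123}
Answer: -3 + \frac{68}{5} \gamma_{1} - 36 \gamma_{2} - \frac{99}{10} \gamma_{3} + 36 \gamma_{12} + 2 \gamma_{13} + 54 \gamma_{23} - 24 \gamma_{123}


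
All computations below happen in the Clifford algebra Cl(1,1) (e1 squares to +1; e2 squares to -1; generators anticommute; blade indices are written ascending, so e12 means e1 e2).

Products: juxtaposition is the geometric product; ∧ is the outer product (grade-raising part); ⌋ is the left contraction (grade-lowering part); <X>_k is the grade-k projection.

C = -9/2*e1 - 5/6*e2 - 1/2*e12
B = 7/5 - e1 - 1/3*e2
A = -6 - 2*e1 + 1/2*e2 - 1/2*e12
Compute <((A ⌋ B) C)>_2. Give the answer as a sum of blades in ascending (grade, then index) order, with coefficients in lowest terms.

step 1: -187/30 + 6*e1 + 2*e2
step 2: -76/3 + 541/20*e1 + 79/36*e2 + 427/60*e12
step 3: 427/60*e12
Answer: 427/60*e12


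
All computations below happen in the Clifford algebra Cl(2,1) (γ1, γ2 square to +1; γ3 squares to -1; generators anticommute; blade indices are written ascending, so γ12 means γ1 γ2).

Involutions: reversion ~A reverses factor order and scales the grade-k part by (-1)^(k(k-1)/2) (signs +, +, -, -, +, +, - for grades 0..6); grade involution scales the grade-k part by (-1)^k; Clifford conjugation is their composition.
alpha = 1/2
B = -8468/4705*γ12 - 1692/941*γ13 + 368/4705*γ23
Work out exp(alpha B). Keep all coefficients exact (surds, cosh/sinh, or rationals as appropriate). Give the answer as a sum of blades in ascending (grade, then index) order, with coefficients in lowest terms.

B^2 term by term: the squares give (-8468/4705)^2*(γ12)^2 + (-1692/941)^2*(γ13)^2 + (368/4705)^2*(γ23)^2 = 71707024/22137025*(-1) + 2862864/885481*(+1) + 135424/22137025*(+1) = 0 (each basis 2-blade squares to minus the product of its generators' squares); cross terms between blades sharing an index anticommute and cancel. So B^2 = 0.
B^2 = 0, hence only two terms survive: exp(alpha B) = 1 + alpha B (parabolic case).
Answer: 1 - 4234/4705*γ12 - 846/941*γ13 + 184/4705*γ23


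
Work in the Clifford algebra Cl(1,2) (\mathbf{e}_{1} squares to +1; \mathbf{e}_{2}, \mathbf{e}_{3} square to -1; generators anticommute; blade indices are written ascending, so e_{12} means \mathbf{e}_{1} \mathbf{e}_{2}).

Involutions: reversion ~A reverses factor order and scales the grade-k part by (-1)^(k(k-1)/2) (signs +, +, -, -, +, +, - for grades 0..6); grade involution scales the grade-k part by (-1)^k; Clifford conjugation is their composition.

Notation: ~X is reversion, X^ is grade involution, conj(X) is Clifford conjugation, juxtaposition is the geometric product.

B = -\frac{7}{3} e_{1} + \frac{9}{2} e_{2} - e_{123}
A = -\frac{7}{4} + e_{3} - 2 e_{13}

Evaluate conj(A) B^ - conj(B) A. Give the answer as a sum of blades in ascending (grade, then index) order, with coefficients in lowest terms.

first term: -\frac{49}{12} e_{1} + \frac{47}{8} e_{2} - \frac{14}{3} e_{3} + e_{12} + \frac{7}{3} e_{13} - \frac{9}{2} e_{23} + \frac{29}{4} e_{123}
second term: -\frac{49}{12} e_{1} + \frac{47}{8} e_{2} - \frac{14}{3} e_{3} + e_{12} + \frac{7}{3} e_{13} - \frac{9}{2} e_{23} - \frac{29}{4} e_{123}
Answer: \frac{29}{2} e_{123}


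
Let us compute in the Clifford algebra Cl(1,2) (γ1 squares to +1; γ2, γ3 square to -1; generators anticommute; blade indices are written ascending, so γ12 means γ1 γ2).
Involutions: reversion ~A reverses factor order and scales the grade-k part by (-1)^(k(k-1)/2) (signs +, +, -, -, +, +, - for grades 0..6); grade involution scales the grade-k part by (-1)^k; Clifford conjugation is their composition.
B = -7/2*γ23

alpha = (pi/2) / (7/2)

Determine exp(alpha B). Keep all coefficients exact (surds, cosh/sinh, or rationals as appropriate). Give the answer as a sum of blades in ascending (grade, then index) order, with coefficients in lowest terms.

B^2 = (-7/2)^2*(γ23)^2 = 49/4*(-1) = -49/4 (a basis 2-blade squares to minus the product of its generators' squares).
B^2 = -49/4 — B^2 < 0, so the exponential closes trigonometrically: l = 7/2, alpha*l = pi/2, so exp(alpha B) = cos(pi/2) + (sin(pi/2)/(7/2))*B = 0 + (2/7)*B.
Answer: -γ23


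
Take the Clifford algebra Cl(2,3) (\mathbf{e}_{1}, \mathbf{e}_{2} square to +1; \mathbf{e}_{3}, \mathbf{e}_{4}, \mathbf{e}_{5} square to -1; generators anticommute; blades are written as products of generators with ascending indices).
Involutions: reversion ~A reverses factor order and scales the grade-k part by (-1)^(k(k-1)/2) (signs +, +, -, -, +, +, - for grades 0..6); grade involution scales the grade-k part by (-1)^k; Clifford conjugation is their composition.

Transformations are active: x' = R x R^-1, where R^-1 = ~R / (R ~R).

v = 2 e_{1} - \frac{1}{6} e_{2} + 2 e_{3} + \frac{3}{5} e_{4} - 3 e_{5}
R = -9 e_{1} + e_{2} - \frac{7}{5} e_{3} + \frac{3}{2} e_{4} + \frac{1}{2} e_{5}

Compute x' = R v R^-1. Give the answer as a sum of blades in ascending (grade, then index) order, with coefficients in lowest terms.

~R = -9 e_{1} + e_{2} - \frac{7}{5} e_{3} + \frac{3}{2} e_{4} + \frac{1}{2} e_{5}, and R ~R = \frac{3877}{50}, so R^-1 = ~R / (\frac{3877}{50}).
R v = -\frac{443}{30} - \frac{1}{2} e_{1} e_{2} - \frac{76}{5} e_{1} e_{3} - \frac{42}{5} e_{1} e_{4} + 26 e_{1} e_{5} + \frac{53}{30} e_{2} e_{3} + \frac{17}{20} e_{2} e_{4} - \frac{35}{12} e_{2} e_{5} - \frac{96}{25} e_{3} e_{4} + \frac{16}{5} e_{3} e_{5} - \frac{24}{5} e_{4} e_{5}
Answer: \frac{5536}{3877} e_{1} - \frac{1661}{7754} e_{2} - \frac{17060}{11631} e_{3} - \frac{22706}{19385} e_{4} + \frac{32678}{11631} e_{5}


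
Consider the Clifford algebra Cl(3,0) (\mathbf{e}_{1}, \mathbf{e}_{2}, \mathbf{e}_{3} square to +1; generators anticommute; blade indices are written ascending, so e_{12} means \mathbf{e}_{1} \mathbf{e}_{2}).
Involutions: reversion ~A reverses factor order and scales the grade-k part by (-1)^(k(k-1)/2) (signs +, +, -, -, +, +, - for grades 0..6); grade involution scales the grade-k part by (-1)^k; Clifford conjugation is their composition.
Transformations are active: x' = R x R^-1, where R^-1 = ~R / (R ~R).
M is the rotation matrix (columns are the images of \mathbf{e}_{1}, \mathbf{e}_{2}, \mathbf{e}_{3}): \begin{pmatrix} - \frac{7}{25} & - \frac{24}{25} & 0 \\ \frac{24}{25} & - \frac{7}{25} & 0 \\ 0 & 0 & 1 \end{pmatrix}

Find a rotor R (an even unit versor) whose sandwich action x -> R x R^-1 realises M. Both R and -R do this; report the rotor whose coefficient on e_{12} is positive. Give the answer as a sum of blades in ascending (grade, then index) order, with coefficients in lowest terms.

Method: write R = a + b12*e_{12} + b13*e_{13} + b23*e_{23} with a^2 + b12^2 + b13^2 + b23^2 = 1 (so R^-1 = ~R). Expanding the columns R e_j ~R gives tr M = 4a^2 - 1 and, from the antisymmetric part, M21 - M12 = -4a*b12, M13 - M31 = 4a*b13, M32 - M23 = -4a*b23.
Here tr M = \frac{11}{25}, so a^2 = (1 + tr M)/4 = \frac{9}{25} and a = ±\frac{3}{5}. Taking a = \frac{3}{5}: M21 - M12 = \frac{48}{25}, M13 - M31 = 0, M32 - M23 = 0, giving b12 = -\frac{4}{5}, b13 = 0, b23 = 0, i.e. R = \frac{3}{5} - \frac{4}{5} e_{12}.
Its e_{12} coefficient is negative, so report the other preimage -R.
Answer: -\frac{3}{5} + \frac{4}{5} e_{12}. Key observation: the double cover Spin(3) -> SO(3) sends R and -R to the same matrix (trace \frac{11}{25} here), so the stated sign of the e_{12} coefficient is what selects one sheet.


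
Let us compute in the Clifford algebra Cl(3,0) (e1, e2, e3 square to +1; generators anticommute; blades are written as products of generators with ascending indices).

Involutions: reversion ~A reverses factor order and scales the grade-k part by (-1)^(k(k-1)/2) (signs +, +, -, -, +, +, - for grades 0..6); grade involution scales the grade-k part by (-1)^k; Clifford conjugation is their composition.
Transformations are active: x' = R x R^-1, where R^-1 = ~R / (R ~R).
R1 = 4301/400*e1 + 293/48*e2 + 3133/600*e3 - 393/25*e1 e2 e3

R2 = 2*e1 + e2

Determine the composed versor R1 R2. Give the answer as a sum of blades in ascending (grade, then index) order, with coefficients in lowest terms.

Distribute over the terms of R2 (each basis-blade product reordered to ascending indices, repeated generators contracted through their squares):
R1 (2*e1) = 4301/200 - 293/24*e1 e2 - 3133/300*e1 e3 - 786/25*e2 e3
R1 (e2) = 293/48 + 4301/400*e1 e2 + 393/25*e1 e3 - 3133/600*e2 e3
Summing the partial products and collecting blades:
Answer: 33131/1200 - 1747/1200*e1 e2 + 1583/300*e1 e3 - 21997/600*e2 e3


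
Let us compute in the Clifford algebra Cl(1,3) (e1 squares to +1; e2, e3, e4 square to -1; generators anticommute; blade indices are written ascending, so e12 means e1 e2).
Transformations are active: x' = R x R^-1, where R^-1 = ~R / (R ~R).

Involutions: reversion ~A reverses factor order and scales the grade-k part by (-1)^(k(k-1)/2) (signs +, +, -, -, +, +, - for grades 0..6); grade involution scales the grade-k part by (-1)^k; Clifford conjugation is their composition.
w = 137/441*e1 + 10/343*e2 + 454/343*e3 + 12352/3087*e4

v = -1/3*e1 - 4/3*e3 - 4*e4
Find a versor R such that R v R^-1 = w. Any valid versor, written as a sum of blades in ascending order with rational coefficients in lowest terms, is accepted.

Here q(v) = q(w) = -53/3; the classical choice R = v + w = -10/441*e1 + 10/343*e2 - 10/1029*e3 + 4/3087*e4 then realises v -> w under the sandwich.
Answer: -10/441*e1 + 10/343*e2 - 10/1029*e3 + 4/3087*e4


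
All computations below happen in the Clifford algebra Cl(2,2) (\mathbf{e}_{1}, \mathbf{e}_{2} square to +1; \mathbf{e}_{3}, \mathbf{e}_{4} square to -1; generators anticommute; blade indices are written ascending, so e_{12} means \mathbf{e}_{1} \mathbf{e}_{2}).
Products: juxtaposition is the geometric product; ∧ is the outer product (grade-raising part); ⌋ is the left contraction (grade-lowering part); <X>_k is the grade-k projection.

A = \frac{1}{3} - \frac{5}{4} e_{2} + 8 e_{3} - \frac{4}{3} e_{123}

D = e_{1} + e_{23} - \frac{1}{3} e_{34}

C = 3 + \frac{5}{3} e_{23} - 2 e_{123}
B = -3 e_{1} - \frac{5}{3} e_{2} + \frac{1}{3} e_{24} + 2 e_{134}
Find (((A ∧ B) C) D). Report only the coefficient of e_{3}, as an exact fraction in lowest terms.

step 1: -e_{1} - \frac{5}{9} e_{2} - \frac{15}{4} e_{12} + 24 e_{13} + \frac{40}{3} e_{23} + \frac{1}{9} e_{24} + \frac{2}{3} e_{134} - \frac{8}{3} e_{234} + \frac{5}{2} e_{1234}
step 2: \frac{200}{9} - \frac{89}{3} e_{1} + \frac{139}{3} e_{2} - \frac{455}{54} e_{3} + \frac{5}{9} e_{4} + \frac{115}{4} e_{12} + \frac{2327}{36} e_{13} - \frac{7}{6} e_{14} + 42 e_{23} - e_{24} + \frac{5}{27} e_{34} - \frac{5}{3} e_{123} + \frac{10}{9} e_{124} + \frac{16}{9} e_{134} - 8 e_{234} + \frac{15}{2} e_{1234}
step 3: \frac{1004}{81} + \frac{571}{27} e_{1} - \frac{4303}{108} e_{2} - \frac{1997}{108} e_{3} - \frac{781}{81} e_{4} + \frac{749}{36} e_{12} + \frac{4057}{108} e_{13} + \frac{3077}{108} e_{14} + \frac{188}{9} e_{23} + \frac{413}{27} e_{24} - \frac{179}{27} e_{34} + \frac{323}{27} e_{123} + \frac{2}{9} e_{124} + \frac{302}{27} e_{134} - \frac{403}{18} e_{234} - \frac{11}{4} e_{1234}
Answer: -\frac{1997}{108}


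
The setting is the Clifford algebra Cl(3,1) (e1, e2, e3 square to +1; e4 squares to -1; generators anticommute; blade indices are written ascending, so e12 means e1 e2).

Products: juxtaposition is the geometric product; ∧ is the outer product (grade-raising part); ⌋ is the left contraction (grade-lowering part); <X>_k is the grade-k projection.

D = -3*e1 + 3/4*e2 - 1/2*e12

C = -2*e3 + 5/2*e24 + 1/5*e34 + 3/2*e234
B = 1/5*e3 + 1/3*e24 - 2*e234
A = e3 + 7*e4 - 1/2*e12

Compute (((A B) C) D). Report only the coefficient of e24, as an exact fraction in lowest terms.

step 1: 1/5 + 7/3*e2 - 1/6*e14 + 14*e23 + 2*e24 - 7/5*e34 - 1/10*e123 + e134 - 1/3*e234
step 2: 211/50 + 1/5*e1 - 181/6*e2 - 77/30*e3 - 539/30*e4 + 77/60*e12 - 1/30*e13 + 43/20*e14 - 23/30*e23 + 79/30*e24 - 1573/50*e34 - 9/4*e123 - 1/50*e124 - 1/12*e134 + 143/30*e234
step 3: -271/12 - 32137/1200*e1 + 1383/200*e2 - 13/20*e3 + 893/200*e4 - 4623/50*e12 - 307/48*e13 - 31541/600*e14 + 1043/120*e23 + 623/50*e24 + 153/40*e34 + 433/120*e123 - 127/240*e124 + 29029/300*e134 - 3533/150*e234 + 11987/400*e1234
Answer: 623/50


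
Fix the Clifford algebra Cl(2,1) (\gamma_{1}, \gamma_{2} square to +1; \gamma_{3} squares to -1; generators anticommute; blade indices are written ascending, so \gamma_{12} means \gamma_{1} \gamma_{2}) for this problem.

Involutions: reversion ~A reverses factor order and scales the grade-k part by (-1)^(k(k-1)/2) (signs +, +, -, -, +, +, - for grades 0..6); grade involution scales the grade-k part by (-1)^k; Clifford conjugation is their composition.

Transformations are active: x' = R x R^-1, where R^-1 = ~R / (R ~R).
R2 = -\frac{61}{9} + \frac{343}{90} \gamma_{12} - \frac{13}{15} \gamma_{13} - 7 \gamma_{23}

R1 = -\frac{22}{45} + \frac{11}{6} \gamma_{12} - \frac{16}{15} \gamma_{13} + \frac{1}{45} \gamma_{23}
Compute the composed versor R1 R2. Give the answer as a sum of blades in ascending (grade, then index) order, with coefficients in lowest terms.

Distribute over the terms of R1 (each basis-blade product reordered to ascending indices, repeated generators contracted through their squares):
(-\frac{22}{45}) R2 = \frac{1342}{405} - \frac{3773}{2025} \gamma_{12} + \frac{286}{675} \gamma_{13} + \frac{154}{45} \gamma_{23}
(\frac{11}{6} \gamma_{12}) R2 = -\frac{3773}{540} - \frac{671}{54} \gamma_{12} - \frac{77}{6} \gamma_{13} + \frac{143}{90} \gamma_{23}
(-\frac{16}{15} \gamma_{13}) R2 = \frac{208}{225} + \frac{112}{15} \gamma_{12} + \frac{976}{135} \gamma_{13} - \frac{2744}{675} \gamma_{23}
(\frac{1}{45} \gamma_{23}) R2 = -\frac{7}{45} + \frac{13}{675} \gamma_{12} - \frac{343}{4050} \gamma_{13} - \frac{61}{405} \gamma_{23}
Summing the partial products and collecting blades:
Answer: -\frac{23527}{8100} - \frac{27553}{4050} \gamma_{12} - \frac{10661}{2025} \gamma_{13} + \frac{3221}{4050} \gamma_{23}


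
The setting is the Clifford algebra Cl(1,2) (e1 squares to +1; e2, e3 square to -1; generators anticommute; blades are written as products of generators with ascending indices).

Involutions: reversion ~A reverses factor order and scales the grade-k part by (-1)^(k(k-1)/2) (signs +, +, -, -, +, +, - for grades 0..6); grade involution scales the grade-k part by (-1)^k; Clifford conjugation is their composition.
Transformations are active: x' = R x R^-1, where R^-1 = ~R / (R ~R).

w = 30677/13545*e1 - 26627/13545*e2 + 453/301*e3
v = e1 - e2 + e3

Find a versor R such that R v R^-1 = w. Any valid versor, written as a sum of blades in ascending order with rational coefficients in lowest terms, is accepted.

R = v + w = 44222/13545*e1 - 40172/13545*e2 + 754/301*e3 works: the equal norms (-1) guarantee its sandwich swaps v into w.
Answer: 44222/13545*e1 - 40172/13545*e2 + 754/301*e3


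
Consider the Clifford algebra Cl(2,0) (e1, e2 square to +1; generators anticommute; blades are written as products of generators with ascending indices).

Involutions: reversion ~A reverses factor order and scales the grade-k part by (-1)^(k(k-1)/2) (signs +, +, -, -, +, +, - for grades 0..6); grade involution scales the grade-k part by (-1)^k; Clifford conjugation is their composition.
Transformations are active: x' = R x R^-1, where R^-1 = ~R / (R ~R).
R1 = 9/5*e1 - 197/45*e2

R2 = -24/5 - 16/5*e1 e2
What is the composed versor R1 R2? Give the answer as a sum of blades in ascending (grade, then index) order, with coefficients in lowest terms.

Distribute over the terms of R1 (each basis-blade product reordered to ascending indices, repeated generators contracted through their squares):
(9/5*e1) R2 = -216/25*e1 - 144/25*e2
(-197/45*e2) R2 = -3152/225*e1 + 1576/75*e2
Summing the partial products and collecting blades:
Answer: -5096/225*e1 + 1144/75*e2


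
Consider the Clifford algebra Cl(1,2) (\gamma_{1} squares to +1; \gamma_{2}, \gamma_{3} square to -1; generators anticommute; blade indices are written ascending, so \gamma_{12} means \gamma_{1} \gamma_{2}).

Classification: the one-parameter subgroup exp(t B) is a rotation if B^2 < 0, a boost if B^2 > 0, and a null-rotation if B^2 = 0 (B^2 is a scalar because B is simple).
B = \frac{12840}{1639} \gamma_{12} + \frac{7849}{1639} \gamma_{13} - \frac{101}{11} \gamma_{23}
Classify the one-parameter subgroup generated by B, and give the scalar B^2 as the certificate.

B^2 term by term: the squares give (\frac{12840}{1639})^2*(\gamma_{12})^2 + (\frac{7849}{1639})^2*(\gamma_{13})^2 + (-\frac{101}{11})^2*(\gamma_{23})^2 = \frac{164865600}{2686321}*(+1) + \frac{61606801}{2686321}*(+1) + \frac{10201}{121}*(-1) = 0 (each basis 2-blade squares to minus the product of its generators' squares); cross terms between blades sharing an index anticommute and cancel. So B^2 = 0.
Answer: null-rotation, certificate B^2 = 0. The class reads off the invariant scalar 0 directly.


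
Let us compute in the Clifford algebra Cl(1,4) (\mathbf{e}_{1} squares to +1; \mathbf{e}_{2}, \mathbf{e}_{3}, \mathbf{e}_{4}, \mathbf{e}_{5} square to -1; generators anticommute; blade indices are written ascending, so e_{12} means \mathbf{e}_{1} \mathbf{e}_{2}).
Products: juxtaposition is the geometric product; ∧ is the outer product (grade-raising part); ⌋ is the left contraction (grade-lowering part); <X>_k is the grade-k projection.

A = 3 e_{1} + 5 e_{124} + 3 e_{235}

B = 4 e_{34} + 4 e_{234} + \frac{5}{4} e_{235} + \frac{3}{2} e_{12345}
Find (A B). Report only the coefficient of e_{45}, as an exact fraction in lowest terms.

step 1: \frac{15}{4} + 20 e_{13} + \frac{9}{2} e_{14} + \frac{15}{2} e_{35} + 12 e_{45} + 20 e_{123} + 12 e_{134} - 12 e_{245} + 12 e_{1234} + \frac{15}{4} e_{1235} - \frac{25}{4} e_{1345} + \frac{9}{2} e_{2345}
Answer: 12


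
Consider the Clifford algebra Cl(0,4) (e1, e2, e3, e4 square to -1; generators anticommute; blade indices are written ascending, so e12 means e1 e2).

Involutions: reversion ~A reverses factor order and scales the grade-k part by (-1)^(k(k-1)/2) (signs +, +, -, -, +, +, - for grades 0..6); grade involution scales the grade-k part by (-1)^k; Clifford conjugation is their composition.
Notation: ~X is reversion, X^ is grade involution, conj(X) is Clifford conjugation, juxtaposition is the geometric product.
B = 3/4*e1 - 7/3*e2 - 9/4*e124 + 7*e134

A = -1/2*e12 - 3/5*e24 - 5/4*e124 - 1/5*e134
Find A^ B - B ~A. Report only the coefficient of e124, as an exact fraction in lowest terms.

first term: -113/80 - 151/60*e1 - 3/8*e2 + 11/40*e4 - 35/12*e14 - 46/5*e23 - 15/16*e24 - 3/20*e34 - 21/5*e123 - 9/20*e124 - 7/2*e234 - 7/15*e1234
second term: -113/80 + 11/60*e1 - 3/8*e2 + 101/40*e4 - 35/12*e14 + 46/5*e23 - 15/16*e24 - 3/20*e34 - 21/5*e123 + 9/20*e124 - 7/2*e234 + 7/15*e1234
Answer: -9/10


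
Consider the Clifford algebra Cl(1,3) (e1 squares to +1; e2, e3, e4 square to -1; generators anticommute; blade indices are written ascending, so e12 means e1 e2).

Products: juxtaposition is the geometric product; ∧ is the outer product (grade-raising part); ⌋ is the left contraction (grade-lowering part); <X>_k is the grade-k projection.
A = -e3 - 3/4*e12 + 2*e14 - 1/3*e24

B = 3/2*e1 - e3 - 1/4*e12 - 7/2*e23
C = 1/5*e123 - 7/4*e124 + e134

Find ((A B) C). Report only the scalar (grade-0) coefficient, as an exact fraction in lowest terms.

step 1: -13/16 + 37/8*e2 - 3*e4 - 9/8*e13 + 1/12*e14 - 1/2*e24 - 7/6*e34 + e123 - 1/2*e124 + 2*e134 - 1/3*e234 - 7*e1234
step 2: -123/40 + 7/24*e1 - 1591/240*e2 - 37/3*e3 - 101/40*e4 - 67/12*e12 + 401/120*e13 - 3917/480*e14 + 3*e23 - 3/5*e24 - 33/20*e34 - 649/240*e123 + 1141/960*e124 - 57/80*e134 + 937/480*e234 - 161/40*e1234
Answer: -123/40
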